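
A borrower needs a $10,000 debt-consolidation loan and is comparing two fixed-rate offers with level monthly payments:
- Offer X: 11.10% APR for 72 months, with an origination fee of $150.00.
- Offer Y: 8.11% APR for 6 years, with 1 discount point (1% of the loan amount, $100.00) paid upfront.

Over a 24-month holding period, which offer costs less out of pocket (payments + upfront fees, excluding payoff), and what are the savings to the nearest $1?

Offer Y by $410

Offer X: at 11.10% the monthly rate is 0.0092500, so the payment is 10,000 × 0.0092500 / (1 − 1.0092500^−72) = $190.85.
Offer Y: at 8.11% the monthly rate is 0.0067583, so the payment is 10,000 × 0.0067583 / (1 − 1.0067583^−72) = $175.87.
Over 24 months: Offer X costs 24 × $190.85 + $150.00 = $4,730.40; Offer Y costs 24 × $175.87 + $100.00 = $4,320.88.
Offer Y is cheaper by $4,730.40 − $4,320.88 = $409.52.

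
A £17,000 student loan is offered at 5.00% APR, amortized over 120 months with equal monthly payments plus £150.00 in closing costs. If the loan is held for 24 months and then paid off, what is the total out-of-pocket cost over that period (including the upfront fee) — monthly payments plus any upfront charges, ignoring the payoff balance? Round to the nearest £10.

Monthly rate = 5%/12 = 0.0041667; payment = 17,000 × 0.0041667 / (1 − (1+0.0041667)^−120) = £180.31.
Total outlay = 24 × £180.31 + £150.00 = £4,477.44.

£4,480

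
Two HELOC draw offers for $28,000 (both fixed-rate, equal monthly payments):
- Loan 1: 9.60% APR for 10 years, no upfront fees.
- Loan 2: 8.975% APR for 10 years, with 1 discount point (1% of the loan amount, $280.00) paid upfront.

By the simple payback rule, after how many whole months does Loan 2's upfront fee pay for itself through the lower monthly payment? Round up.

30 months

Loan 1: monthly rate = 9.6%/12 = 0.0080000; payment = 28,000 × 0.0080000 / (1 − (1+0.0080000)^−120) = $363.85.
Loan 2: monthly rate = 8.975%/12 = 0.0074792; payment = 28,000 × 0.0074792 / (1 − (1+0.0074792)^−120) = $354.31.
Monthly savings = $363.85 − $354.31 = $9.54.
Break-even = $280.00 / $9.54 = 29.35 → 30 months.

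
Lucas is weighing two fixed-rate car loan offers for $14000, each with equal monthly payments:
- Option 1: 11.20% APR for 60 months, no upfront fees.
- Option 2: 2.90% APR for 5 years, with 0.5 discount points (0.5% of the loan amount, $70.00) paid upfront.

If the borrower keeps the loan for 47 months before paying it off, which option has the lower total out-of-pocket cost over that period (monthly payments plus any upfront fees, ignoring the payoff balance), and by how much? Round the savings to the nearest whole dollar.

Option 1: at 11.20% the monthly rate is 0.0093333, so the payment is 14,000 × 0.0093333 / (1 − 1.0093333^−60) = $305.79.
Option 2: at 2.90% the monthly rate is 0.0024167, so the payment is 14,000 × 0.0024167 / (1 − 1.0024167^−60) = $250.94.
Over 47 months: Option 1 costs 47 × $305.79 = $14,372.13; Option 2 costs 47 × $250.94 + $70.00 = $11,864.18.
Option 2 is cheaper by $14,372.13 − $11,864.18 = $2,507.95.

Option 2 by $2,508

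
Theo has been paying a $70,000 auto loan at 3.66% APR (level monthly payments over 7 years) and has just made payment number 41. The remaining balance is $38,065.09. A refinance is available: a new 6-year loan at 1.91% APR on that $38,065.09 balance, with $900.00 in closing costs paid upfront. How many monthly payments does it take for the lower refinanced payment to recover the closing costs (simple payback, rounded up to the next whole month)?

Current payment = 70,000 × 3.66%/12 / (1 − (1+0.0030500)^−84) = $945.90.
Refinanced payment = 38,065.09 × 0.0015917 / (1 − (1+0.0015917)^−72) = $559.97.
Monthly savings = $945.90 − $559.97 = $385.93.
Break-even = $900.00 / $385.93 = 2.33 → 3 months.

3 months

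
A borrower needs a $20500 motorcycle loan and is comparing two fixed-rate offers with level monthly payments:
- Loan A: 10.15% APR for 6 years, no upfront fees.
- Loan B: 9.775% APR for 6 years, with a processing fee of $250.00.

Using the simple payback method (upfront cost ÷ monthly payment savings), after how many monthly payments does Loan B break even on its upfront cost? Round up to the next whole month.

65 months

Loan A: at 10.15% the monthly rate is 0.0084583, so the payment is 20,500 × 0.0084583 / (1 − 1.0084583^−72) = $381.33.
Loan B: at 9.775% the monthly rate is 0.0081458, so the payment is 20,500 × 0.0081458 / (1 − 1.0081458^−72) = $377.46.
Monthly savings = $381.33 − $377.46 = $3.87.
Break-even = $250.00 / $3.87 = 64.60 → 65 months.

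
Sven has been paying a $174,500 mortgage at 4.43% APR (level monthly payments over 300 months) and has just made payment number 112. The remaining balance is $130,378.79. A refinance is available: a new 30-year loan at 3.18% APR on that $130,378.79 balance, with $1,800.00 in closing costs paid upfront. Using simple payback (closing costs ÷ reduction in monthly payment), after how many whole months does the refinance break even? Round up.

Current payment = 174,500 × 4.43%/12 / (1 − (1+0.0036917)^−300) = $963.01.
Refinanced payment = 130,378.79 × 0.0026500 / (1 − (1+0.0026500)^−360) = $562.42.
Monthly savings = $963.01 − $562.42 = $400.59.
Break-even = $1,800.00 / $400.59 = 4.49 → 5 months.

5 months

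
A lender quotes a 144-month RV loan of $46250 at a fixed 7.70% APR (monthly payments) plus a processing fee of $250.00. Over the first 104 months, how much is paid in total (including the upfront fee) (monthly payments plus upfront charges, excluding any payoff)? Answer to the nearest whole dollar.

$51,528

At 7.70% the monthly rate is 0.0064167, so the payment is 46,250 × 0.0064167 / (1 − 1.0064167^−144) = $493.06.
Total outlay = 104 × $493.06 + $250.00 = $51,528.24.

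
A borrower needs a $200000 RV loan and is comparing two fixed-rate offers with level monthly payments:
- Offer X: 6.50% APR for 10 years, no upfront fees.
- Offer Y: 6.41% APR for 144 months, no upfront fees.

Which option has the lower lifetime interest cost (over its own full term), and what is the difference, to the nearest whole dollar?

Offer X: monthly rate = 6.5%/12 = 0.0054167; payment = 200,000 × 0.0054167 / (1 − (1+0.0054167)^−120) = $2,270.96.
Total interest on Offer X = 120 × $2,270.96 − $200,000 = $72,515.20.
Offer Y: at 6.41% the monthly rate is 0.0053417, so the payment is 200,000 × 0.0053417 / (1 − 1.0053417^−144) = $1,994.40.
Total interest on Offer Y = 144 × $1,994.40 − $200,000 = $87,193.60.
Offer X is lower by $14,678.40.

Offer X by $14,678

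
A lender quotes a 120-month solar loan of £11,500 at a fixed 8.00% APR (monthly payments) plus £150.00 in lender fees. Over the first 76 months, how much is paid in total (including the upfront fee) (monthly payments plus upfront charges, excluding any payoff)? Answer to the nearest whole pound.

£10,754

Monthly rate = 8%/12 = 0.0066667; payment = 11,500 × 0.0066667 / (1 − (1+0.0066667)^−120) = £139.53.
Total outlay = 76 × £139.53 + £150.00 = £10,754.28.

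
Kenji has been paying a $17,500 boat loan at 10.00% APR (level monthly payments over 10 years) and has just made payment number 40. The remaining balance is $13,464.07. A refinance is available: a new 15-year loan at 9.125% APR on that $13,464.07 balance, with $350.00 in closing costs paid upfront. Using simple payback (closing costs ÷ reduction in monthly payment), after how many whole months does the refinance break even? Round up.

Current payment = 17,500 × 10%/12 / (1 − (1+0.0083333)^−120) = $231.26.
Refinanced payment = 13,464.07 × 0.0076042 / (1 − (1+0.0076042)^−180) = $137.56.
Monthly savings = $231.26 − $137.56 = $93.70.
Break-even = $350.00 / $93.70 = 3.74 → 4 months.

4 months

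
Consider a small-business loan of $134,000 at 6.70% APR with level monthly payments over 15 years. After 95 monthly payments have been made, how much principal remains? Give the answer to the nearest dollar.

$79,823

With monthly rate i = 6.7%/12 = 0.0055833, the balance after k of n payments is P · [(1+i)^n − (1+i)^k] / [(1+i)^n − 1].
(1+0.0055833)^180 = 2.72428164 and (1+0.0055833)^95 = 1.69713479, so the balance is 134,000 × (2.72428164 − 1.69713479) / (2.72428164 − 1) = $79,823.20.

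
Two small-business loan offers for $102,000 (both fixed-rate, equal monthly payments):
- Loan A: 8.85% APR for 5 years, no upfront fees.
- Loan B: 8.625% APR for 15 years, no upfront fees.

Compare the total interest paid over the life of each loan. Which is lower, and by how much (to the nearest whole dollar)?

Loan A: at 8.85% the monthly rate is 0.0073750, so the payment is 102,000 × 0.0073750 / (1 − 1.0073750^−60) = $2,109.93.
Total interest on Loan A = 60 × $2,109.93 − $102,000 = $24,595.80.
Loan B: monthly rate = 8.625%/12 = 0.0071875; payment = 102,000 × 0.0071875 / (1 − (1+0.0071875)^−180) = $1,011.92.
Total interest on Loan B = 180 × $1,011.92 − $102,000 = $80,145.60.
Loan A is lower by $55,549.80.

Loan A by $55,550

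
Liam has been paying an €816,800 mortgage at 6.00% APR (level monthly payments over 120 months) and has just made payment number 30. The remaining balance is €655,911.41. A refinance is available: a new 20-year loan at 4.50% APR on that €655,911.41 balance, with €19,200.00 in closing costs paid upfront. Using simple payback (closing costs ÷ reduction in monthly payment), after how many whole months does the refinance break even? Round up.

Current payment = 816,800 × 6%/12 / (1 − (1+0.0050000)^−120) = €9,068.15.
Refinanced payment = 655,911.41 × 0.0037500 / (1 − (1+0.0037500)^−240) = €4,149.62.
Monthly savings = €9,068.15 − €4,149.62 = €4,918.53.
Break-even = €19,200.00 / €4,918.53 = 3.90 → 4 months.

4 months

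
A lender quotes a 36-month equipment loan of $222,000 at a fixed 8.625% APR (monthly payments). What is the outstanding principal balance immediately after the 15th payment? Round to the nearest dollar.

$136,397

With monthly rate i = 8.625%/12 = 0.0071875, the balance after k of n payments is P · [(1+i)^n − (1+i)^k] / [(1+i)^n − 1].
(1+0.0071875)^36 = 1.29411175 and (1+0.0071875)^15 = 1.11340946, so the balance is 222,000 × (1.29411175 − 1.11340946) / (1.29411175 − 1) = $136,396.82.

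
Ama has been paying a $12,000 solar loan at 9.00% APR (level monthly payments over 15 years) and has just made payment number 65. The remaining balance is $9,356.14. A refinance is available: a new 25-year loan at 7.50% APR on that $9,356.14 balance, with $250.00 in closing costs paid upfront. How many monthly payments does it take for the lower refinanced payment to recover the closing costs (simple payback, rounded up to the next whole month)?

Current payment = 12,000 × 9%/12 / (1 − (1+0.0075000)^−180) = $121.71.
Refinanced payment = 9,356.14 × 0.0062500 / (1 − (1+0.0062500)^−300) = $69.14.
Monthly savings = $121.71 − $69.14 = $52.57.
Break-even = $250.00 / $52.57 = 4.76 → 5 months.

5 months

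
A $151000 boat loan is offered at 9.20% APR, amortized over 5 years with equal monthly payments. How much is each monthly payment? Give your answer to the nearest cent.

$3,149.19

Monthly rate = 9.2%/12 = 0.0076667; payment = 151,000 × 0.0076667 / (1 − (1+0.0076667)^−60) = $3,149.19.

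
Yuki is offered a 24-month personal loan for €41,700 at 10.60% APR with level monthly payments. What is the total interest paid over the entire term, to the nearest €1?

Monthly rate = 10.6%/12 = 0.0088333; payment = 41,700 × 0.0088333 / (1 − (1+0.0088333)^−24) = €1,935.81.
Total paid = 24 × €1,935.81 = €46,459.44; interest = €46,459.44 − €41,700 = €4,759.44.

€4,759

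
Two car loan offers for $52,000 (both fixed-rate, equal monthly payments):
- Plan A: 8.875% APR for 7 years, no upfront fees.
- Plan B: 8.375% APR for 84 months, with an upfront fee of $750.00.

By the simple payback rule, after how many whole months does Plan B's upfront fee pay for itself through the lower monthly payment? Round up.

Plan A: monthly rate = 8.875%/12 = 0.0073958; payment = 52,000 × 0.0073958 / (1 − (1+0.0073958)^−84) = $833.34.
Plan B: at 8.375% the monthly rate is 0.0069792, so the payment is 52,000 × 0.0069792 / (1 − 1.0069792^−84) = $820.23.
Monthly savings = $833.34 − $820.23 = $13.11.
Break-even = $750.00 / $13.11 = 57.21 → 58 months.

58 months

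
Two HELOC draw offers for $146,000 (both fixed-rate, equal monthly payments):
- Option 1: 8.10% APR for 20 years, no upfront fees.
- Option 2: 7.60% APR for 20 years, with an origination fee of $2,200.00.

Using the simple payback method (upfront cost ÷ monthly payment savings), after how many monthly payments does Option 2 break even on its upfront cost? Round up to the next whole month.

Option 1: at 8.10% the monthly rate is 0.0067500, so the payment is 146,000 × 0.0067500 / (1 − 1.0067500^−240) = $1,230.30.
Option 2: at 7.60% the monthly rate is 0.0063333, so the payment is 146,000 × 0.0063333 / (1 − 1.0063333^−240) = $1,185.11.
Monthly savings = $1,230.30 − $1,185.11 = $45.19.
Break-even = $2,200.00 / $45.19 = 48.68 → 49 months.

49 months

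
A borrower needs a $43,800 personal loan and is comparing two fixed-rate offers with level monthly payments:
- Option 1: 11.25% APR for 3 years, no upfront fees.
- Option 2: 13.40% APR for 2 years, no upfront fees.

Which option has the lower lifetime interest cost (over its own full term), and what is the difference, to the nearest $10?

Option 1: monthly rate = 11.25%/12 = 0.0093750; payment = 43,800 × 0.0093750 / (1 − (1+0.0093750)^−36) = $1,439.15.
Total interest on Option 1 = 36 × $1,439.15 − $43,800 = $8,009.40.
Option 2: at 13.40% the monthly rate is 0.0111667, so the payment is 43,800 × 0.0111667 / (1 − 1.0111667^−24) = $2,090.57.
Total interest on Option 2 = 24 × $2,090.57 − $43,800 = $6,373.68.
Option 2 is lower by $1,635.72.

Option 2 by $1,640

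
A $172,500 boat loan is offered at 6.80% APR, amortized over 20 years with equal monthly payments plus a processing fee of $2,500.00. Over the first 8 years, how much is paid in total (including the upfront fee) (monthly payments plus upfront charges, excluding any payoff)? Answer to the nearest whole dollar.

$128,909

Monthly rate = 6.8%/12 = 0.0056667; payment = 172,500 × 0.0056667 / (1 − (1+0.0056667)^−240) = $1,316.76.
Total outlay = 96 × $1,316.76 + $2,500.00 = $128,908.96.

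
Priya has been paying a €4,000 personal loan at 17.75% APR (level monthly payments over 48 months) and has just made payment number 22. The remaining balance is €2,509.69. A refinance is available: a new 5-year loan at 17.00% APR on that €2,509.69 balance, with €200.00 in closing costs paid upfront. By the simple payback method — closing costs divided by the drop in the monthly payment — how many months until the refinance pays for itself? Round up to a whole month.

4 months

Current payment = 4,000 × 17.75%/12 / (1 − (1+0.0147917)^−48) = €116.98.
Refinanced payment = 2,509.69 × 0.0141667 / (1 − (1+0.0141667)^−60) = €62.37.
Monthly savings = €116.98 − €62.37 = €54.61.
Break-even = €200.00 / €54.61 = 3.66 → 4 months.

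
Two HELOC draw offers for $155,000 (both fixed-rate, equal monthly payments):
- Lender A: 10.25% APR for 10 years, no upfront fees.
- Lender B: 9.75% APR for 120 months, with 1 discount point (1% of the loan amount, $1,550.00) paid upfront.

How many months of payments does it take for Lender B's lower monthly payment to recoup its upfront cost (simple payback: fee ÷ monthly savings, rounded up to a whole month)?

Lender A: monthly rate = 10.25%/12 = 0.0085417; payment = 155,000 × 0.0085417 / (1 − (1+0.0085417)^−120) = $2,069.85.
Lender B: monthly rate = 9.75%/12 = 0.0081250; payment = 155,000 × 0.0081250 / (1 − (1+0.0081250)^−120) = $2,026.94.
Monthly savings = $2,069.85 − $2,026.94 = $42.91.
Break-even = $1,550.00 / $42.91 = 36.12 → 37 months.

37 months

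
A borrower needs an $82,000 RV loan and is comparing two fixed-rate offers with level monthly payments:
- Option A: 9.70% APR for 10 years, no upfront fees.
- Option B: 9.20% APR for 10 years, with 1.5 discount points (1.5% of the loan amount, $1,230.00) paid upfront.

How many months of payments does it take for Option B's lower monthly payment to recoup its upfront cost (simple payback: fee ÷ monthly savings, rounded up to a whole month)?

55 months

Option A: monthly rate = 9.7%/12 = 0.0080833; payment = 82,000 × 0.0080833 / (1 − (1+0.0080833)^−120) = $1,070.06.
Option B: monthly rate = 9.2%/12 = 0.0076667; payment = 82,000 × 0.0076667 / (1 − (1+0.0076667)^−120) = $1,047.64.
Monthly savings = $1,070.06 − $1,047.64 = $22.42.
Break-even = $1,230.00 / $22.42 = 54.86 → 55 months.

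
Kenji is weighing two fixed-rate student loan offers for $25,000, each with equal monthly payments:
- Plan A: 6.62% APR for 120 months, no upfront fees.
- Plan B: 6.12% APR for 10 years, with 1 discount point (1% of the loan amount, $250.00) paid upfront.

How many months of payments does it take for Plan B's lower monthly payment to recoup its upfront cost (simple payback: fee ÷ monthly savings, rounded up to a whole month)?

40 months

Plan A: at 6.62% the monthly rate is 0.0055167, so the payment is 25,000 × 0.0055167 / (1 − 1.0055167^−120) = $285.40.
Plan B: at 6.12% the monthly rate is 0.0051000, so the payment is 25,000 × 0.0051000 / (1 − 1.0051000^−120) = $279.06.
Monthly savings = $285.40 − $279.06 = $6.34.
Break-even = $250.00 / $6.34 = 39.43 → 40 months.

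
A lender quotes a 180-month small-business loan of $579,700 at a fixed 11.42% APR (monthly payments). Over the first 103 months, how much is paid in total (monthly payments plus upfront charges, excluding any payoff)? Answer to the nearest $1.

Monthly rate = 11.42%/12 = 0.0095167; payment = 579,700 × 0.0095167 / (1 − (1+0.0095167)^−180) = $6,742.54.
Total outlay = 103 × $6,742.54 = $694,481.62.

$694,482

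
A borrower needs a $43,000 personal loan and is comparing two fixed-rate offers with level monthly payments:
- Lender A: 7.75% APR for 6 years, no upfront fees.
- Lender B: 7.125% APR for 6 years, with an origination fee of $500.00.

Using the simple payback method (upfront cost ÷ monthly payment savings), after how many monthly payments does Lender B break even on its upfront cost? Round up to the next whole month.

39 months

Lender A: monthly rate = 7.75%/12 = 0.0064583; payment = 43,000 × 0.0064583 / (1 − (1+0.0064583)^−72) = $748.69.
Lender B: at 7.125% the monthly rate is 0.0059375, so the payment is 43,000 × 0.0059375 / (1 − 1.0059375^−72) = $735.69.
Monthly savings = $748.69 − $735.69 = $13.00.
Break-even = $500.00 / $13.00 = 38.46 → 39 months.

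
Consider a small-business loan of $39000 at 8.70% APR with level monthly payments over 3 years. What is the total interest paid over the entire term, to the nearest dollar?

$5,451

At 8.70% the monthly rate is 0.0072500, so the payment is 39,000 × 0.0072500 / (1 − 1.0072500^−36) = $1,234.75.
Total paid = 36 × $1,234.75 = $44,451.00; interest = $44,451.00 − $39,000 = $5,451.00.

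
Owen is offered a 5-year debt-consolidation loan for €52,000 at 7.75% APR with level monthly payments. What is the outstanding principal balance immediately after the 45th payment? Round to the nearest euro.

With monthly rate i = 7.75%/12 = 0.0064583, the balance after k of n payments is P · [(1+i)^n − (1+i)^k] / [(1+i)^n − 1].
(1+0.0064583)^60 = 1.47145846 and (1+0.0064583)^45 = 1.33601399, so the balance is 52,000 × (1.47145846 − 1.33601399) / (1.47145846 − 1) = €14,938.99.

€14,939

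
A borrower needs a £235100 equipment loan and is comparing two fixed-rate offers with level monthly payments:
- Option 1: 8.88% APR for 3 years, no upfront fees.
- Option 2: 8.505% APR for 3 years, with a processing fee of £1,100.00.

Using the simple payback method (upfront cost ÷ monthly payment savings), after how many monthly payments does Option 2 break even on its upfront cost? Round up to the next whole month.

27 months

Option 1: at 8.88% the monthly rate is 0.0074000, so the payment is 235,100 × 0.0074000 / (1 − 1.0074000^−36) = £7,462.99.
Option 2: monthly rate = 8.505%/12 = 0.0070875; payment = 235,100 × 0.0070875 / (1 − (1+0.0070875)^−36) = £7,422.07.
Monthly savings = £7,462.99 − £7,422.07 = £40.92.
Break-even = £1,100.00 / £40.92 = 26.88 → 27 months.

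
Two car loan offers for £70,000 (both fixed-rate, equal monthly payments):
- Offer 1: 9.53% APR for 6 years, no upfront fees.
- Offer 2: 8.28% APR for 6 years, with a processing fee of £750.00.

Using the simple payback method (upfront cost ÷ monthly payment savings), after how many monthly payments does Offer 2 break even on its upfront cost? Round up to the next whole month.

Offer 1: at 9.53% the monthly rate is 0.0079417, so the payment is 70,000 × 0.0079417 / (1 − 1.0079417^−72) = £1,280.28.
Offer 2: at 8.28% the monthly rate is 0.0069000, so the payment is 70,000 × 0.0069000 / (1 − 1.0069000^−72) = £1,236.92.
Monthly savings = £1,280.28 − £1,236.92 = £43.36.
Break-even = £750.00 / £43.36 = 17.30 → 18 months.

18 months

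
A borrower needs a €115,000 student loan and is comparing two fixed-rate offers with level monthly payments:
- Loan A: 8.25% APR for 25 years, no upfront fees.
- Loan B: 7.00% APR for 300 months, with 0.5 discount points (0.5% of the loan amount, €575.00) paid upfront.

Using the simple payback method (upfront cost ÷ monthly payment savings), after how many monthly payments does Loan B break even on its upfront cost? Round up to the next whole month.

7 months

Loan A: at 8.25% the monthly rate is 0.0068750, so the payment is 115,000 × 0.0068750 / (1 − 1.0068750^−300) = €906.72.
Loan B: monthly rate = 7%/12 = 0.0058333; payment = 115,000 × 0.0058333 / (1 − (1+0.0058333)^−300) = €812.80.
Monthly savings = €906.72 − €812.80 = €93.92.
Break-even = €575.00 / €93.92 = 6.12 → 7 months.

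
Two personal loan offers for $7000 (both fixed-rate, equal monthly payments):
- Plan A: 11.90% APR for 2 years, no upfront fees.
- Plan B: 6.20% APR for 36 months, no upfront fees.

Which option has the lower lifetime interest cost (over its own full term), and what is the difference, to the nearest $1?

Plan A: monthly rate = 11.9%/12 = 0.0099167; payment = 7,000 × 0.0099167 / (1 − (1+0.0099167)^−24) = $329.19.
Total interest on Plan A = 24 × $329.19 − $7,000 = $900.56.
Plan B: monthly rate = 6.2%/12 = 0.0051667; payment = 7,000 × 0.0051667 / (1 − (1+0.0051667)^−36) = $213.59.
Total interest on Plan B = 36 × $213.59 − $7,000 = $689.24.
Plan B is lower by $211.32.

Plan B by $211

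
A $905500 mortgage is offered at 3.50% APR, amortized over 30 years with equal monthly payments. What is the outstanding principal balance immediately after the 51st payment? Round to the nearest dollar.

$827,261

With monthly rate i = 3.5%/12 = 0.0029167, the balance after k of n payments is P · [(1+i)^n − (1+i)^k] / [(1+i)^n − 1].
(1+0.0029167)^360 = 2.85328717 and (1+0.0029167)^51 = 1.16013165, so the balance is 905,500 × (2.85328717 − 1.16013165) / (2.85328717 − 1) = $827,261.07.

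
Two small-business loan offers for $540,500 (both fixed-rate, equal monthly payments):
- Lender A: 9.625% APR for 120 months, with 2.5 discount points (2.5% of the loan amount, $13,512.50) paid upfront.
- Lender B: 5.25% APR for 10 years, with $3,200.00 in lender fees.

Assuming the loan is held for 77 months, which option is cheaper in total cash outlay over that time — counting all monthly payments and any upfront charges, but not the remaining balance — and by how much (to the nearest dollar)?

Lender A: at 9.625% the monthly rate is 0.0080208, so the payment is 540,500 × 0.0080208 / (1 − 1.0080208^−120) = $7,030.98.
Lender B: monthly rate = 5.25%/12 = 0.0043750; payment = 540,500 × 0.0043750 / (1 − (1+0.0043750)^−120) = $5,799.12.
Over 77 months: Lender A costs 77 × $7,030.98 + $13,512.50 = $554,897.96; Lender B costs 77 × $5,799.12 + $3,200.00 = $449,732.24.
Lender B is cheaper by $554,897.96 − $449,732.24 = $105,165.72.

Lender B by $105,166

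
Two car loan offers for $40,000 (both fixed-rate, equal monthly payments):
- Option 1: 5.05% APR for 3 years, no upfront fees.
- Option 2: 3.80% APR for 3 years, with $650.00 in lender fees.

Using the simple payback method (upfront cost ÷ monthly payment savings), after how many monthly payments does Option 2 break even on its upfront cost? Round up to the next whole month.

30 months

Option 1: at 5.05% the monthly rate is 0.0042083, so the payment is 40,000 × 0.0042083 / (1 − 1.0042083^−36) = $1,199.73.
Option 2: at 3.80% the monthly rate is 0.0031667, so the payment is 40,000 × 0.0031667 / (1 − 1.0031667^−36) = $1,177.40.
Monthly savings = $1,199.73 − $1,177.40 = $22.33.
Break-even = $650.00 / $22.33 = 29.11 → 30 months.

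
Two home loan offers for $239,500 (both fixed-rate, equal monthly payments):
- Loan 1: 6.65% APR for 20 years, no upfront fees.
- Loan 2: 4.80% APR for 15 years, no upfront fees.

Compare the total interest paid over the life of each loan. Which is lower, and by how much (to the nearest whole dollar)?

Loan 1: at 6.65% the monthly rate is 0.0055417, so the payment is 239,500 × 0.0055417 / (1 − 1.0055417^−240) = $1,806.86.
Total interest on Loan 1 = 240 × $1,806.86 − $239,500 = $194,146.40.
Loan 2: at 4.80% the monthly rate is 0.0040000, so the payment is 239,500 × 0.0040000 / (1 − 1.0040000^−180) = $1,869.09.
Total interest on Loan 2 = 180 × $1,869.09 − $239,500 = $96,936.20.
Loan 2 is lower by $97,210.20.

Loan 2 by $97,210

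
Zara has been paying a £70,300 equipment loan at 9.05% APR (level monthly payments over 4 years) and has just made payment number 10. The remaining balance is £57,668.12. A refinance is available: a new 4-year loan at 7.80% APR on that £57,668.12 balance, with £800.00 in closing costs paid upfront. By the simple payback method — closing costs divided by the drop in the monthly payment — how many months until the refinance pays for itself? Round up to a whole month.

Current payment = 70,300 × 9.05%/12 / (1 − (1+0.0075417)^−48) = £1,751.09.
Refinanced payment = 57,668.12 × 0.0065000 / (1 − (1+0.0065000)^−48) = £1,402.44.
Monthly savings = £1,751.09 − £1,402.44 = £348.65.
Break-even = £800.00 / £348.65 = 2.29 → 3 months.

3 months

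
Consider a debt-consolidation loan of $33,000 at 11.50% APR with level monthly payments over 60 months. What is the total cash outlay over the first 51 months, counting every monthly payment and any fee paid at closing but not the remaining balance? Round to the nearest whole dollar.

Monthly rate = 11.5%/12 = 0.0095833; payment = 33,000 × 0.0095833 / (1 − (1+0.0095833)^−60) = $725.76.
Total outlay = 51 × $725.76 = $37,013.76.

$37,014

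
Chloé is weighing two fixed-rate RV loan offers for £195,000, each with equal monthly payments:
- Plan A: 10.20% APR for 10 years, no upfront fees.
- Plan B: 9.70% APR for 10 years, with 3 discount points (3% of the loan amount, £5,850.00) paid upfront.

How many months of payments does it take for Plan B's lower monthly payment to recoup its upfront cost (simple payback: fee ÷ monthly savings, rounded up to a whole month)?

Plan A: at 10.20% the monthly rate is 0.0085000, so the payment is 195,000 × 0.0085000 / (1 − 1.0085000^−120) = £2,598.58.
Plan B: monthly rate = 9.7%/12 = 0.0080833; payment = 195,000 × 0.0080833 / (1 − (1+0.0080833)^−120) = £2,544.65.
Monthly savings = £2,598.58 − £2,544.65 = £53.93.
Break-even = £5,850.00 / £53.93 = 108.47 → 109 months.

109 months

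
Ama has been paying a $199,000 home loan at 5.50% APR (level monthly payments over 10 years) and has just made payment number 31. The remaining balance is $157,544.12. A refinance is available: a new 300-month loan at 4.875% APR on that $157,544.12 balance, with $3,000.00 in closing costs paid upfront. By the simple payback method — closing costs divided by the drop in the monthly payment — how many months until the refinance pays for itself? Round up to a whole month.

3 months

Current payment = 199,000 × 5.5%/12 / (1 − (1+0.0045833)^−120) = $2,159.67.
Refinanced payment = 157,544.12 × 0.0040625 / (1 − (1+0.0040625)^−300) = $909.55.
Monthly savings = $2,159.67 − $909.55 = $1,250.12.
Break-even = $3,000.00 / $1,250.12 = 2.40 → 3 months.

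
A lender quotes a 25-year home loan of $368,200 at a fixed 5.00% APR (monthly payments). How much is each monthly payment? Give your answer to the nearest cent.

$2,152.46

Monthly rate = 5%/12 = 0.0041667; payment = 368,200 × 0.0041667 / (1 − (1+0.0041667)^−300) = $2,152.46.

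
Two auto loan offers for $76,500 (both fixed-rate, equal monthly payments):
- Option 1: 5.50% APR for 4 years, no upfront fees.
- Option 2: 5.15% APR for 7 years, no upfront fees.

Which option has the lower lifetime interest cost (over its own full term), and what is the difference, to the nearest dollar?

Option 1: at 5.50% the monthly rate is 0.0045833, so the payment is 76,500 × 0.0045833 / (1 − 1.0045833^−48) = $1,779.12.
Total interest on Option 1 = 48 × $1,779.12 − $76,500 = $8,897.76.
Option 2: at 5.15% the monthly rate is 0.0042917, so the payment is 76,500 × 0.0042917 / (1 − 1.0042917^−84) = $1,086.64.
Total interest on Option 2 = 84 × $1,086.64 − $76,500 = $14,777.76.
Option 1 is lower by $5,880.00.

Option 1 by $5,880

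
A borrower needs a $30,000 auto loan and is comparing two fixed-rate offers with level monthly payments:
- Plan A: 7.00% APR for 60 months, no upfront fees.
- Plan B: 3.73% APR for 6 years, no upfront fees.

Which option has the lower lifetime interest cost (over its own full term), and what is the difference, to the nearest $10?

Plan B by $2,110

Plan A: monthly rate = 7%/12 = 0.0058333; payment = 30,000 × 0.0058333 / (1 − (1+0.0058333)^−60) = $594.04.
Total interest on Plan A = 60 × $594.04 − $30,000 = $5,642.40.
Plan B: monthly rate = 3.73%/12 = 0.0031083; payment = 30,000 × 0.0031083 / (1 − (1+0.0031083)^−72) = $465.67.
Total interest on Plan B = 72 × $465.67 − $30,000 = $3,528.24.
Plan B is lower by $2,114.16.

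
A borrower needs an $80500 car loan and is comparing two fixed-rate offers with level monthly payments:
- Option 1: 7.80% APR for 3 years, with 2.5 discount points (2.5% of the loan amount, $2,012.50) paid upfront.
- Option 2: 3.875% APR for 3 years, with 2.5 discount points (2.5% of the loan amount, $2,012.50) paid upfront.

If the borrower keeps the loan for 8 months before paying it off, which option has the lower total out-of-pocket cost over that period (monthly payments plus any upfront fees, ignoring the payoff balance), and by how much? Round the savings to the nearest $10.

Option 1: at 7.80% the monthly rate is 0.0065000, so the payment is 80,500 × 0.0065000 / (1 − 1.0065000^−36) = $2,515.16.
Option 2: at 3.875% the monthly rate is 0.0032292, so the payment is 80,500 × 0.0032292 / (1 − 1.0032292^−36) = $2,372.21.
Over 8 months: Option 1 costs 8 × $2,515.16 + $2,012.50 = $22,133.78; Option 2 costs 8 × $2,372.21 + $2,012.50 = $20,990.18.
Option 2 is cheaper by $22,133.78 − $20,990.18 = $1,143.60.

Option 2 by $1,140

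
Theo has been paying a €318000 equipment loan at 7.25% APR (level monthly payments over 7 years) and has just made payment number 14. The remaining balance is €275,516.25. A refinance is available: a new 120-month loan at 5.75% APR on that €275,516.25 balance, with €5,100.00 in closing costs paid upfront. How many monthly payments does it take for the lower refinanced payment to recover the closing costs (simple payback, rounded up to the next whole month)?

Current payment = 318,000 × 7.25%/12 / (1 − (1+0.0060417)^−84) = €4,838.43.
Refinanced payment = 275,516.25 × 0.0047917 / (1 − (1+0.0047917)^−120) = €3,024.32.
Monthly savings = €4,838.43 − €3,024.32 = €1,814.11.
Break-even = €5,100.00 / €1,814.11 = 2.81 → 3 months.

3 months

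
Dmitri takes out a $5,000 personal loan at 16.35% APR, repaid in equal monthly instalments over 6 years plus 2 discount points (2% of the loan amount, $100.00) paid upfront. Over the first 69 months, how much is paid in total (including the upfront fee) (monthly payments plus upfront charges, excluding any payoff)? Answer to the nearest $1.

Monthly rate = 16.35%/12 = 0.0136250; payment = 5,000 × 0.0136250 / (1 − (1+0.0136250)^−72) = $109.42.
Total outlay = 69 × $109.42 + $100.00 = $7,649.98.

$7,650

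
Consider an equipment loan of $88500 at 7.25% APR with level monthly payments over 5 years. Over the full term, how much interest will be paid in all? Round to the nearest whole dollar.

Monthly rate = 7.25%/12 = 0.0060417; payment = 88,500 × 0.0060417 / (1 − (1+0.0060417)^−60) = $1,762.86.
Total paid = 60 × $1,762.86 = $105,771.60; interest = $105,771.60 − $88,500 = $17,271.60.

$17,272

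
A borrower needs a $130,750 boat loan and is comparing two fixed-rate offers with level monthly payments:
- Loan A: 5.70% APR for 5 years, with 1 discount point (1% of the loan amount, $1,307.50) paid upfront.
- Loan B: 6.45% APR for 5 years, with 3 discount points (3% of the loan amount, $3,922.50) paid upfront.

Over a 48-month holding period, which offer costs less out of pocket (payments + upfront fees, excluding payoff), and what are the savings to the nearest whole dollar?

Loan A: at 5.70% the monthly rate is 0.0047500, so the payment is 130,750 × 0.0047500 / (1 − 1.0047500^−60) = $2,509.56.
Loan B: at 6.45% the monthly rate is 0.0053750, so the payment is 130,750 × 0.0053750 / (1 − 1.0053750^−60) = $2,555.21.
Over 48 months: Loan A costs 48 × $2,509.56 + $1,307.50 = $121,766.38; Loan B costs 48 × $2,555.21 + $3,922.50 = $126,572.58.
Loan A is cheaper by $126,572.58 − $121,766.38 = $4,806.20.

Loan A by $4,806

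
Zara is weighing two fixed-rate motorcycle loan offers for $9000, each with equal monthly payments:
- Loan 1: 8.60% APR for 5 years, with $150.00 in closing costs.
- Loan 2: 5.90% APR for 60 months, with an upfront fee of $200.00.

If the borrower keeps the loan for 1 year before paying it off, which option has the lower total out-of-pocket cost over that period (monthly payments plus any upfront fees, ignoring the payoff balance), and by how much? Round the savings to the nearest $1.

Loan 1: monthly rate = 8.6%/12 = 0.0071667; payment = 9,000 × 0.0071667 / (1 − (1+0.0071667)^−60) = $185.08.
Loan 2: monthly rate = 5.9%/12 = 0.0049167; payment = 9,000 × 0.0049167 / (1 − (1+0.0049167)^−60) = $173.58.
Over 12 months: Loan 1 costs 12 × $185.08 + $150.00 = $2,370.96; Loan 2 costs 12 × $173.58 + $200.00 = $2,282.96.
Loan 2 is cheaper by $2,370.96 − $2,282.96 = $88.00.

Loan 2 by $88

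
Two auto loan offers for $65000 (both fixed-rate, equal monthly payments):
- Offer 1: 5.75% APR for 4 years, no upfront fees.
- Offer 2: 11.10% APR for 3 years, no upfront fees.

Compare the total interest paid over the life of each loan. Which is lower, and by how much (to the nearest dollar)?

Offer 1 by $3,803

Offer 1: monthly rate = 5.75%/12 = 0.0047917; payment = 65,000 × 0.0047917 / (1 − (1+0.0047917)^−48) = $1,519.09.
Total interest on Offer 1 = 48 × $1,519.09 − $65,000 = $7,916.32.
Offer 2: at 11.10% the monthly rate is 0.0092500, so the payment is 65,000 × 0.0092500 / (1 − 1.0092500^−36) = $2,131.10.
Total interest on Offer 2 = 36 × $2,131.10 − $65,000 = $11,719.60.
Offer 1 is lower by $3,803.28.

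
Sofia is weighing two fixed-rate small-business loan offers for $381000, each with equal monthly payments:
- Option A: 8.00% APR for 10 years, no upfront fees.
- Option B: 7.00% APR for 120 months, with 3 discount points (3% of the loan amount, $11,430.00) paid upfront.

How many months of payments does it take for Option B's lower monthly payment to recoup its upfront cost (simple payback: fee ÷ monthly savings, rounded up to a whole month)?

Option A: monthly rate = 8%/12 = 0.0066667; payment = 381,000 × 0.0066667 / (1 − (1+0.0066667)^−120) = $4,622.58.
Option B: monthly rate = 7%/12 = 0.0058333; payment = 381,000 × 0.0058333 / (1 − (1+0.0058333)^−120) = $4,423.73.
Monthly savings = $4,622.58 − $4,423.73 = $198.85.
Break-even = $11,430.00 / $198.85 = 57.48 → 58 months.

58 months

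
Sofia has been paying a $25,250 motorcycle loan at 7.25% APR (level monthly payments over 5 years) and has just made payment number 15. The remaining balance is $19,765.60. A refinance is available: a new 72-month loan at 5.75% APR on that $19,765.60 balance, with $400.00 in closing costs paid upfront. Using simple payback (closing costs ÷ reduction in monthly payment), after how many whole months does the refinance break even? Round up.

Current payment = 25,250 × 7.25%/12 / (1 − (1+0.0060417)^−60) = $502.96.
Refinanced payment = 19,765.60 × 0.0047917 / (1 − (1+0.0047917)^−72) = $325.25.
Monthly savings = $502.96 − $325.25 = $177.71.
Break-even = $400.00 / $177.71 = 2.25 → 3 months.

3 months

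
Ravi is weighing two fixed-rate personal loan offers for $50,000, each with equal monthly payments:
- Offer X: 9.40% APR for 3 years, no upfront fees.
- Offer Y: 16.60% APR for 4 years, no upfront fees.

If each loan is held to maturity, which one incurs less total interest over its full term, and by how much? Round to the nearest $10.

Offer X by $11,180

Offer X: monthly rate = 9.4%/12 = 0.0078333; payment = 50,000 × 0.0078333 / (1 − (1+0.0078333)^−36) = $1,599.31.
Total interest on Offer X = 36 × $1,599.31 − $50,000 = $7,575.16.
Offer Y: monthly rate = 16.6%/12 = 0.0138333; payment = 50,000 × 0.0138333 / (1 − (1+0.0138333)^−48) = $1,432.43.
Total interest on Offer Y = 48 × $1,432.43 − $50,000 = $18,756.64.
Offer X is lower by $11,181.48.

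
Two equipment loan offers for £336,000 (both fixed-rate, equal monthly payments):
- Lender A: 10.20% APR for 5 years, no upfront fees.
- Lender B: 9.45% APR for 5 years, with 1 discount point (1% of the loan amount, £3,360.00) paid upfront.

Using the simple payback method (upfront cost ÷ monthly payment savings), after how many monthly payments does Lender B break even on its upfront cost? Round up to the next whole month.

Lender A: at 10.20% the monthly rate is 0.0085000, so the payment is 336,000 × 0.0085000 / (1 − 1.0085000^−60) = £7,172.12.
Lender B: at 9.45% the monthly rate is 0.0078750, so the payment is 336,000 × 0.0078750 / (1 − 1.0078750^−60) = £7,048.42.
Monthly savings = £7,172.12 − £7,048.42 = £123.70.
Break-even = £3,360.00 / £123.70 = 27.16 → 28 months.

28 months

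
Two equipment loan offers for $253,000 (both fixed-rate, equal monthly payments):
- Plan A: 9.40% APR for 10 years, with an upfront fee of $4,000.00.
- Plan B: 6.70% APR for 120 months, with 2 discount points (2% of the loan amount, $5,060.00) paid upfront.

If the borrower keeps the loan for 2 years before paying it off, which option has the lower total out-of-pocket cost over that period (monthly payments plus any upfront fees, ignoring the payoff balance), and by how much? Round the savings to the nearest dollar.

Plan A: monthly rate = 9.4%/12 = 0.0078333; payment = 253,000 × 0.0078333 / (1 − (1+0.0078333)^−120) = $3,259.92.
Plan B: at 6.70% the monthly rate is 0.0055833, so the payment is 253,000 × 0.0055833 / (1 − 1.0055833^−120) = $2,898.58.
Over 24 months: Plan A costs 24 × $3,259.92 + $4,000.00 = $82,238.08; Plan B costs 24 × $2,898.58 + $5,060.00 = $74,625.92.
Plan B is cheaper by $82,238.08 − $74,625.92 = $7,612.16.

Plan B by $7,612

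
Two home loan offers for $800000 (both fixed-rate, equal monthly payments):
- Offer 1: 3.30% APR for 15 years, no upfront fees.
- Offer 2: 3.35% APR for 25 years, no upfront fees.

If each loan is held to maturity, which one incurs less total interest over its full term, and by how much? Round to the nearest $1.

Offer 1: monthly rate = 3.3%/12 = 0.0027500; payment = 800,000 × 0.0027500 / (1 − (1+0.0027500)^−180) = $5,640.81.
Total interest on Offer 1 = 180 × $5,640.81 − $800,000 = $215,345.80.
Offer 2: monthly rate = 3.35%/12 = 0.0027917; payment = 800,000 × 0.0027917 / (1 − (1+0.0027917)^−300) = $3,940.92.
Total interest on Offer 2 = 300 × $3,940.92 − $800,000 = $382,276.00.
Offer 1 is lower by $166,930.20.

Offer 1 by $166,930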